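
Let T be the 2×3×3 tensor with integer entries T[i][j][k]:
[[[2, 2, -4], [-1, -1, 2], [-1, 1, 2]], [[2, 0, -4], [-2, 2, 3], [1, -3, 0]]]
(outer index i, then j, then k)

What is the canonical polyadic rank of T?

3

Lower bound: in the mode-2 unfolding of T (rows indexed by j, columns by (i,k)) the 3×3 minor on rows j ∈ {0, 1, 2}, columns (i,k) ∈ {(0,0), (0,1), (1,0)} is det [[2, 2, 2], [-1, -1, -2], [-1, 1, 1]] = 4 ≠ 0, so that unfolding has rank ≥ 3 and hence rank(T) ≥ 3 (CP rank is at least every unfolding rank, though it can be larger).
Upper bound: T is a sum of 3 rank-1 terms, T = [0, 1] (x) [0, 1, -2] (x) [-1, 2, 1] + [1, 1] (x) [2, -1, -1] (x) [1, -1, -2] + [2, 1] (x) [2, -1, 0] (x) [0, 1, 0] (one valid choice — decompositions are not unique — normalised so each a, b is primitive with positive first nonzero entry; check it by expanding all entries), so rank(T) ≤ 3.
These bounds meet, so rank(T) = 3.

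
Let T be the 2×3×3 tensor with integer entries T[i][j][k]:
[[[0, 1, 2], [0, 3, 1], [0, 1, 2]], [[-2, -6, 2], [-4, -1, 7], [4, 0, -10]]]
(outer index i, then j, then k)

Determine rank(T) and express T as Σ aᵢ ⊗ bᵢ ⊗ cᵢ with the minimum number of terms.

Lower bound: the mode-3 unfolding of T (rows indexed by k, columns by (i,j) = (0,0), (0,1), (0,2), (1,0), (1,1), (1,2)) is [[0, 0, 0, -2, -4, 4], [1, 3, 1, -6, -1, 0], [2, 1, 2, 2, 7, -10]].
There the 3×3 minor on rows k ∈ {0, 1, 2}, columns (i,j) ∈ {(0,0), (0,1), (1,0)} is det [[0, 0, -2], [1, 3, -6], [2, 1, 2]] = 10 ≠ 0, so this unfolding has rank ≥ 3; CP rank is at least every unfolding rank, so rank(T) ≥ 3. (This is only a lower bound: in general the CP rank may exceed every unfolding rank, so we still need to exhibit 3 rank-1 terms summing to T.)
Upper bound: T is a sum of 3 rank-1 terms, T = [0, 1] ⊗ [1, 2, -2] ⊗ [-2, -2, 4] + [1, -1] ⊗ [2, 1, 2] ⊗ [0, 1, 1] + [1, 2] ⊗ [1, -2, 1] ⊗ [0, -1, 0] (one valid choice — decompositions are not unique — normalised so each a, b is primitive with positive first nonzero entry; check it by expanding all entries), so rank(T) ≤ 3.
These bounds meet, so rank(T) = 3.
Check entry T[1,2,1] = 0: (1)·(-2)·(-2) + (-1)·(2)·(1) + (2)·(1)·(-1) = 0.

rank(T) = 3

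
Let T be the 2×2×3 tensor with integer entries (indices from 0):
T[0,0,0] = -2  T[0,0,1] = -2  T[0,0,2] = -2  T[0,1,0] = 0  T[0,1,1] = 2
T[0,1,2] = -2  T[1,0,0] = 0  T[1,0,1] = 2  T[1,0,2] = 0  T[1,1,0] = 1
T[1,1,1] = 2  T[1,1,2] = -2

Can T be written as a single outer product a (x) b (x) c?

No

The mode-3 unfolding of T (rows indexed by k, columns by (i,j) = (0,0), (0,1), (1,0), (1,1)) is [[-2, 0, 0, 1], [-2, 2, 2, 2], [-2, -2, 0, -2]].
There the 3×3 minor on rows k ∈ {0, 1, 2}, columns (i,j) ∈ {(0,0), (0,1), (1,0)} is det [[-2, 0, 0], [-2, 2, 2], [-2, -2, 0]] = -8 ≠ 0, so this unfolding has rank ≥ 3; CP rank is at least every unfolding rank, so rank(T) ≥ 3.
In particular rank(T) ≥ 3 > 1, so T is not rank-1.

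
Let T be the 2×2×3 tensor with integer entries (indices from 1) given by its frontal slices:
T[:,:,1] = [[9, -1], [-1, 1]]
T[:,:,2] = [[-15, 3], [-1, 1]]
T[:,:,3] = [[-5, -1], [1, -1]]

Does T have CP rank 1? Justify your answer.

The mode-3 unfolding of T (rows indexed by k, columns by (i,j) = (1,1), (1,2), (2,1), (2,2)) is [[9, -1, -1, 1], [-15, 3, -1, 1], [-5, -1, 1, -1]].
There the 3×3 minor on rows k ∈ {1, 2, 3}, columns (i,j) ∈ {(1,1), (1,2), (2,1)} is det [[9, -1, -1], [-15, 3, -1], [-5, -1, 1]] = -32 ≠ 0, so this unfolding has rank ≥ 3; CP rank is at least every unfolding rank, so rank(T) ≥ 3.
In particular rank(T) ≥ 3 > 1, so T is not rank-1.

No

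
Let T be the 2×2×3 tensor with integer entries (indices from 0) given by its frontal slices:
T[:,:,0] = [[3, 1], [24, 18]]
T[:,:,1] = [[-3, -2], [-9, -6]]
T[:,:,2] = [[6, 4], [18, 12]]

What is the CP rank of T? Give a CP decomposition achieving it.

rank(T) = 2

Lower bound: the mode-3 unfolding of T (rows indexed by k, columns by (i,j) = (0,0), (0,1), (1,0), (1,1)) is [[3, 1, 24, 18], [-3, -2, -9, -6], [6, 4, 18, 12]].
There the 2×2 minor on rows k ∈ {0, 1}, columns (i,j) ∈ {(0,0), (0,1)} is det [[3, 1], [-3, -2]] = -3 ≠ 0, so this unfolding has rank ≥ 2; CP rank is at least every unfolding rank, so rank(T) ≥ 2. (Flattening ranks never certify an upper bound on CP rank; for that we must actually write T with 2 rank-1 terms.)
Upper bound — finding two terms. Write S_k = T[:,:,k] for the frontal slices: S₀ = [[3, 1], [24, 18]], S₁ = [[-3, -2], [-9, -6]], S₂ = [[6, 4], [18, 12]].
If T = a₁ ⊗ b₁ ⊗ c₁ + a₂ ⊗ b₂ ⊗ c₂ then each S_k = c₁[k]·a₁b₁ᵀ + c₂[k]·a₂b₂ᵀ. S₀ and S₁ are linearly independent, so a₁b₁ᵀ and a₂b₂ᵀ must span the same plane of matrices: they are the rank-1 matrices of the form x·S₀ + y·S₁.
det(x·S₀ + y·S₁) is 30·x² − 15·xy = 15·(2·x − y)(x), vanishing at (x:y) = (1:2) and (0:1).
M₁ = S₀ + 2·S₁ = [[-3, -3], [6, 6]] = (-3)·[1, -2][1, 1]ᵀ and M₂ = S₁ = [[-3, -2], [-9, -6]] = −[1, 3][3, 2]ᵀ, so take a₁ = [1, -2], b₁ = [1, 1], a₂ = [1, 3], b₂ = [3, 2].
Each slice is an integer combination of E₁ = a₁b₁ᵀ and E₂ = a₂b₂ᵀ: S₀ = −3·E₁ + 2·E₂, S₁ = −E₂, S₂ = 2·E₂; reading off coefficients, c₁ = [-3, 0, 0] and c₂ = [2, -1, 2].
Hence T = [1, -2] ⊗ [1, 1] ⊗ [-3, 0, 0] + [1, 3] ⊗ [3, 2] ⊗ [2, -1, 2], so rank(T) ≤ 2.
These bounds meet, so rank(T) = 2.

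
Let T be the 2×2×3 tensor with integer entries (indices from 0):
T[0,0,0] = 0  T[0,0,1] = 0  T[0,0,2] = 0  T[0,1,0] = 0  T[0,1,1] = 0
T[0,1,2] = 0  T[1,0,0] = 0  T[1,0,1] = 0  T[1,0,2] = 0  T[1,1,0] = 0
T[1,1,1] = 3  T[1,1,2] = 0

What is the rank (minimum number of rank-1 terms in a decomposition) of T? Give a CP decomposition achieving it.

rank(T) = 1

Lower bound: T ≠ 0 (e.g. T[1,1,1] = 3), so rank(T) ≥ 1.
Upper bound: the mode-1 fibre T[:,1,1] = [0, 3] gives a = [0, 1] (primitive direction); the mode-2 fibre T[1,:,1] = [0, 3] gives b = [0, 1]; then c[k] = T[1,1,k] / (a[1]·b[1]) = [0, 3, 0] / 1 = [0, 3, 0].
Expanding [0, 1] (x) [0, 1] (x) [0, 3, 0] reproduces all 12 entries of T, so T = [0, 1] (x) [0, 1] (x) [0, 3, 0] and rank(T) ≤ 1.
These bounds meet, so rank(T) = 1.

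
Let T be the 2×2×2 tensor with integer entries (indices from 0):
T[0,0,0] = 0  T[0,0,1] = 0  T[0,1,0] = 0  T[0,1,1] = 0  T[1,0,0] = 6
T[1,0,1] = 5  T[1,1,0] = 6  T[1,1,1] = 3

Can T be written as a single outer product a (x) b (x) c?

The mode-3 unfolding of T (rows indexed by k, columns by (i,j) = (0,0), (0,1), (1,0), (1,1)) is [[0, 0, 6, 6], [0, 0, 5, 3]].
There the 2×2 minor on rows k ∈ {0, 1}, columns (i,j) ∈ {(1,0), (1,1)} is det [[6, 6], [5, 3]] = -12 ≠ 0, so this unfolding has rank ≥ 2; CP rank is at least every unfolding rank, so rank(T) ≥ 2.
In particular rank(T) ≥ 2 > 1, so T is not rank-1.

No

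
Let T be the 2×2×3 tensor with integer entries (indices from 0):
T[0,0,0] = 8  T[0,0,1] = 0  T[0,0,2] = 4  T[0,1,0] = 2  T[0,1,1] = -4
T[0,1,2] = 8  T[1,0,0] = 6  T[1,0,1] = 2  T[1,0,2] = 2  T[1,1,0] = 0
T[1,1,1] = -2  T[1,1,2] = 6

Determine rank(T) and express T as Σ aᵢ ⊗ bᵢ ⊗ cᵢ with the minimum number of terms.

Lower bound: the mode-3 unfolding of T (rows indexed by k, columns by (i,j) = (0,0), (0,1), (1,0), (1,1)) is [[8, 2, 6, 0], [0, -4, 2, -2], [4, 8, 2, 6]].
There the 3×3 minor on rows k ∈ {0, 1, 2}, columns (i,j) ∈ {(0,0), (0,1), (1,0)} is det [[8, 2, 6], [0, -4, 2], [4, 8, 2]] = -80 ≠ 0, so this unfolding has rank ≥ 3; CP rank is at least every unfolding rank, so rank(T) ≥ 3. (Flattening ranks never certify an upper bound on CP rank; for that we must actually write T with 3 rank-1 terms.)
Upper bound: T is a sum of 3 rank-1 terms, T = (1, 1) ⊗ (1, 0) ⊗ (8, 4, -8) + (1, 1) ⊗ (2, 1) ⊗ (-2, 0, 4) + (2, 1) ⊗ (1, 1) ⊗ (2, -2, 2) (written with every a and b primitive with positive leading entry and the scale carried by c; CP decompositions are not unique, and this one is verified by expanding entrywise), so rank(T) ≤ 3.
These bounds meet, so rank(T) = 3.
Check entry T[1,0,0] = 6: (1)·(1)·(8) + (1)·(2)·(-2) + (1)·(1)·(2) = 6.

rank(T) = 3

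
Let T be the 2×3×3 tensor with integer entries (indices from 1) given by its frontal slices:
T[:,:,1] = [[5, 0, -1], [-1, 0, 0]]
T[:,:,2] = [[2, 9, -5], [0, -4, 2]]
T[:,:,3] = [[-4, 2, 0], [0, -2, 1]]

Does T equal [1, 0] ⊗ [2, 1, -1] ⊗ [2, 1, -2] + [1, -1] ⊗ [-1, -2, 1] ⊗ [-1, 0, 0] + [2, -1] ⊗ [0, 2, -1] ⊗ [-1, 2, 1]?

Reconstruct entrywise from the claimed factors. For example, T[2,3,3] = 1 and Σₗ aₗ[2]bₗ[3]cₗ[3] = (0)·(-1)·(-2) + (-1)·(1)·(0) + (-1)·(-1)·(1) = 1; checking all 18 entries, every one matches. The claim holds.

Yes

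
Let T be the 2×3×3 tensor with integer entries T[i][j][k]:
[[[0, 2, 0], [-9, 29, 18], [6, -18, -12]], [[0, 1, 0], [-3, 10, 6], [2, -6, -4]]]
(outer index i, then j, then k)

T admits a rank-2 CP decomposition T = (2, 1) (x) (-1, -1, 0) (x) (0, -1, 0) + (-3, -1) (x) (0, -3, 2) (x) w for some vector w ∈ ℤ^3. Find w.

w = (-1, 3, 2)

Subtract the known terms from T to get the rank-1 residual R = (-3, -1) (x) (0, -3, 2) (x) w, so R[i,j,k] = a[i]·b[j]·w[k]. Pick indices with nonzero a[0]·b[1] = (-3)·(-3) = 9. Only the fibre through (0,1,·) is needed: R[0,1,:] = T[0,1,:] − Σₗ aₗ[0]bₗ[1]cₗ = [-9, 29, 18] − (2)·(-1)·(0, -1, 0) = [-9, 27, 18]. Then w[k] = R[0,1,k] / 9 for each k, giving w = [-9, 27, 18] / 9 = (-1, 3, 2).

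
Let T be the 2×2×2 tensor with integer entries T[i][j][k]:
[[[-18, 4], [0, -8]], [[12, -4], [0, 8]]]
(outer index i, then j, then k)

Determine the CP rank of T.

2

Lower bound: the mode-1 unfolding of T (rows indexed by i, columns by (j,k) = (0,0), (0,1), (1,0), (1,1)) is [[-18, 4, 0, -8], [12, -4, 0, 8]].
There the 2×2 minor on rows i ∈ {0, 1}, columns (j,k) ∈ {(0,0), (0,1)} is det [[-18, 4], [12, -4]] = 24 ≠ 0, so this unfolding has rank ≥ 2; CP rank is at least every unfolding rank, so rank(T) ≥ 2. (Unfolding ranks only ever bound the CP rank from below — rank(T) can be strictly larger than all of them — so the matching upper bound has to come from an explicit 2-term decomposition.)
Upper bound — finding two terms. Write S_k = T[:,:,k] for the frontal slices: S₀ = [[-18, 0], [12, 0]], S₁ = [[4, -8], [-4, 8]].
If T = a₁ ⊗ b₁ ⊗ c₁ + a₂ ⊗ b₂ ⊗ c₂ then each S_k = c₁[k]·a₁b₁ᵀ + c₂[k]·a₂b₂ᵀ. S₀ and S₁ are linearly independent, so a₁b₁ᵀ and a₂b₂ᵀ must span the same plane of matrices: they are the rank-1 matrices of the form x·S₀ + y·S₁.
det(x·S₀ + y·S₁) is −48·xy = (-48)·(y)(x), vanishing at (x:y) = (1:0) and (0:1).
M₁ = S₀ = [[-18, 0], [12, 0]] = (-6)·[3, -2][1, 0]ᵀ and M₂ = S₁ = [[4, -8], [-4, 8]] = 4·[1, -1][1, -2]ᵀ, so take a₁ = [3, -2], b₁ = [1, 0], a₂ = [1, -1], b₂ = [1, -2].
Each slice is an integer combination of E₁ = a₁b₁ᵀ and E₂ = a₂b₂ᵀ: S₀ = −6·E₁, S₁ = 4·E₂; reading off coefficients, c₁ = [-6, 0] and c₂ = [0, 4].
Hence T = [3, -2] ⊗ [1, 0] ⊗ [-6, 0] + [1, -1] ⊗ [1, -2] ⊗ [0, 4], so rank(T) ≤ 2.
These bounds meet, so rank(T) = 2.
Check entry T[0,0,0] = -18: (3)·(1)·(-6) + (1)·(1)·(0) = -18.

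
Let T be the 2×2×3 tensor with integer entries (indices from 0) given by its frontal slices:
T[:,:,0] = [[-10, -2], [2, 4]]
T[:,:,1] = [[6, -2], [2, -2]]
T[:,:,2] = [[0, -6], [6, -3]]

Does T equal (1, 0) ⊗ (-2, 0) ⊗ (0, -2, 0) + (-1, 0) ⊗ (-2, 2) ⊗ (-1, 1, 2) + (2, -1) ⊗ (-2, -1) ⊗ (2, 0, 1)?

Reconstruct entry (1,0,0) from the claimed factors: Σₗ aₗ[1]bₗ[0]cₗ[0] = (0)·(-2)·(0) + (0)·(-2)·(-1) + (-1)·(-2)·(2) = 4, but T[1,0,0] = 2. The claim is false.

No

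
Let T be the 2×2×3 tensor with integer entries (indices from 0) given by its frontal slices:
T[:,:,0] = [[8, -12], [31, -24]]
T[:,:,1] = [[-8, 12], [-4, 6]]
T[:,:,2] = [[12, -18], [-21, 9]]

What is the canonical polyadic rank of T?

Lower bound: the mode-2 unfolding of T (rows indexed by j, columns by (i,k) = (0,0), (0,1), (0,2), (1,0), (1,1), (1,2)) is [[8, -8, 12, 31, -4, -21], [-12, 12, -18, -24, 6, 9]].
There the 2×2 minor on rows j ∈ {0, 1}, columns (i,k) ∈ {(0,0), (1,0)} is det [[8, 31], [-12, -24]] = 180 ≠ 0, so this unfolding has rank ≥ 2; CP rank is at least every unfolding rank, so rank(T) ≥ 2. (Unfolding ranks only ever bound the CP rank from below — rank(T) can be strictly larger than all of them — so the matching upper bound has to come from an explicit 2-term decomposition.)
Upper bound — finding two terms. Write S_k = T[:,:,k] for the frontal slices: S₀ = [[8, -12], [31, -24]], S₁ = [[-8, 12], [-4, 6]], S₂ = [[12, -18], [-21, 9]].
If T = a₁ ⊗ b₁ ⊗ c₁ + a₂ ⊗ b₂ ⊗ c₂ then each S_k = c₁[k]·a₁b₁ᵀ + c₂[k]·a₂b₂ᵀ. S₀ and S₁ are linearly independent, so a₁b₁ᵀ and a₂b₂ᵀ must span the same plane of matrices: they are the rank-1 matrices of the form x·S₀ + y·S₁.
det(x·S₀ + y·S₁) is 180·x² − 180·xy = 180·(x − y)(x), vanishing at (x:y) = (1:1) and (0:1).
M₁ = S₀ + S₁ = [[0, 0], [27, -18]] = 9·[0, 1][3, -2]ᵀ and M₂ = S₁ = [[-8, 12], [-4, 6]] = (-2)·[2, 1][2, -3]ᵀ, so take a₁ = [0, 1], b₁ = [3, -2], a₂ = [2, 1], b₂ = [2, -3].
Each slice is an integer combination of E₁ = a₁b₁ᵀ and E₂ = a₂b₂ᵀ: S₀ = 9·E₁ + 2·E₂, S₁ = −2·E₂, S₂ = −9·E₁ + 3·E₂; reading off coefficients, c₁ = [9, 0, -9] and c₂ = [2, -2, 3].
Hence T = [0, 1] ⊗ [3, -2] ⊗ [9, 0, -9] + [2, 1] ⊗ [2, -3] ⊗ [2, -2, 3], so rank(T) ≤ 2.
These bounds meet, so rank(T) = 2.

2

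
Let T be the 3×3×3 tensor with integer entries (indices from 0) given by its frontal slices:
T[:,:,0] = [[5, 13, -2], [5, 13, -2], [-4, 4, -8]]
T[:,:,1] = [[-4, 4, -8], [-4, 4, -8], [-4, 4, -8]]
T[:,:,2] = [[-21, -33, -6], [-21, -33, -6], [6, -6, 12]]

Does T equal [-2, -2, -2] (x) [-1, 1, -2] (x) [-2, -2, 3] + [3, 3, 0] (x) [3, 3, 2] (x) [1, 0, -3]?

Reconstruct entrywise from the claimed factors. For example, T[1,2,2] = -6 and Σₗ aₗ[1]bₗ[2]cₗ[2] = (-2)·(-2)·(3) + (3)·(2)·(-3) = -6; checking all 27 entries, every one matches. The claim holds.

Yes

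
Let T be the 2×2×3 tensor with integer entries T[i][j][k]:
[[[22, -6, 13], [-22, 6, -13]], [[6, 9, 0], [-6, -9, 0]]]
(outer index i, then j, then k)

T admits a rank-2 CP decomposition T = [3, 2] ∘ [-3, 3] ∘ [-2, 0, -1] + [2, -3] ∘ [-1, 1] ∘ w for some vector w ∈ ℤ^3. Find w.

w = [-2, 3, -2]

Subtract the known terms from T to get the rank-1 residual R = [2, -3] ∘ [-1, 1] ∘ w, so R[i,j,k] = a[i]·b[j]·w[k]. Pick indices with nonzero a[0]·b[0] = (2)·(-1) = -2. Only the fibre through (0,0,·) is needed: R[0,0,:] = T[0,0,:] − Σₗ aₗ[0]bₗ[0]cₗ = [22, -6, 13] − (3)·(-3)·[-2, 0, -1] = [4, -6, 4]. Then w[k] = R[0,0,k] / -2 for each k, giving w = [4, -6, 4] / -2 = [-2, 3, -2].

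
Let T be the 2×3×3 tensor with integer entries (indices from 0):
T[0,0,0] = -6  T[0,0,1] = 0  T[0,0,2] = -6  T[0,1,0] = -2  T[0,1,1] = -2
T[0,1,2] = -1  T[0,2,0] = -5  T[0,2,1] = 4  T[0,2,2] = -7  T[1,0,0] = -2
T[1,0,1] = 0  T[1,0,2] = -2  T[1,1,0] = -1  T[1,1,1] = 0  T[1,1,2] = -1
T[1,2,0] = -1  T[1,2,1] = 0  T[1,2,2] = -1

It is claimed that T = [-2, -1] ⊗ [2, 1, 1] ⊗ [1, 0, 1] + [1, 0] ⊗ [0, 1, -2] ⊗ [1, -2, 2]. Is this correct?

No

Reconstruct entry (0,0,0) from the claimed factors: Σₗ aₗ[0]bₗ[0]cₗ[0] = (-2)·(2)·(1) + (1)·(0)·(1) = -4, but T[0,0,0] = -6. The claim is false.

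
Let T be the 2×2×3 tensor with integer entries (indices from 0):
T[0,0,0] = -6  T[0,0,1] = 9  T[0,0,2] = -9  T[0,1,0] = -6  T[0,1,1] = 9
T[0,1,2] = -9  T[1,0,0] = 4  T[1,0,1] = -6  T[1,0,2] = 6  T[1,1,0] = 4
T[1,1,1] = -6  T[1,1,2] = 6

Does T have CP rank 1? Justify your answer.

Yes

The mode-1 fibre T[:,0,0] = [-6, 4] gives a = (3, -2) (primitive direction); the mode-2 fibre T[0,:,0] = [-6, -6] gives b = (1, 1); then c[k] = T[0,0,k] / (a[0]·b[0]) = [-6, 9, -9] / 3 = (-2, 3, -3).
Expanding (3, -2) ⊗ (1, 1) ⊗ (-2, 3, -3) reproduces all 12 entries of T, so T = (3, -2) ⊗ (1, 1) ⊗ (-2, 3, -3) and rank(T) ≤ 1.
Equivalently every frontal slice T[:,:,k] is c[k] times the rank-1 matrix (3, -2) ⊗ (1, 1). So T has rank 1 (it is nonzero).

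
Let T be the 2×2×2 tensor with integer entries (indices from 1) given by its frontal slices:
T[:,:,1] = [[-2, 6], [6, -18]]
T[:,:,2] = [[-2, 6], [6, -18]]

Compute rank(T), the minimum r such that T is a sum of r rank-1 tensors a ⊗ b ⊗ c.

Lower bound: T ≠ 0 (e.g. T[1,1,1] = -2), so rank(T) ≥ 1.
Upper bound: if T = a ⊗ b ⊗ c then every fibre of T is a multiple of the corresponding factor, so read the factors off the fibres through the nonzero entry T[1,1,1] = -2.
The mode-1 fibre T[:,1,1] = [-2, 6] gives a = (1, -3) (primitive direction); the mode-2 fibre T[1,:,1] = [-2, 6] gives b = (1, -3); then c[k] = T[1,1,k] / (a[1]·b[1]) = [-2, -2] / 1 = (-2, -2).
Expanding (1, -3) ⊗ (1, -3) ⊗ (-2, -2) reproduces all 8 entries of T, so T = (1, -3) ⊗ (1, -3) ⊗ (-2, -2) and rank(T) ≤ 1.
These bounds meet, so rank(T) = 1.

1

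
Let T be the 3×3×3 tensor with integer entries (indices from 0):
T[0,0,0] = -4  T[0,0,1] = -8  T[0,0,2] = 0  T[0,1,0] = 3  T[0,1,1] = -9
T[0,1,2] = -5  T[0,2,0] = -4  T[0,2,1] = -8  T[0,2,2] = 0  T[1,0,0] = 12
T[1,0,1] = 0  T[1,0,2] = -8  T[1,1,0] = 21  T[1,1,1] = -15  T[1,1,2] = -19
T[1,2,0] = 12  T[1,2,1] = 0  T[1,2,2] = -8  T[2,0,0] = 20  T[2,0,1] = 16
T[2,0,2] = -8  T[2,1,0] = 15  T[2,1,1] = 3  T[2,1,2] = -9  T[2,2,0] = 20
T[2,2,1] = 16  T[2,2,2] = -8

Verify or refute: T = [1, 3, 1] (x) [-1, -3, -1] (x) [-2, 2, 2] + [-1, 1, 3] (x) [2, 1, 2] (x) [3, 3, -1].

Yes

Reconstruct entrywise from the claimed factors. For example, T[2,0,1] = 16 and Σₗ aₗ[2]bₗ[0]cₗ[1] = (1)·(-1)·(2) + (3)·(2)·(3) = 16; checking all 27 entries, every one matches. The claim holds.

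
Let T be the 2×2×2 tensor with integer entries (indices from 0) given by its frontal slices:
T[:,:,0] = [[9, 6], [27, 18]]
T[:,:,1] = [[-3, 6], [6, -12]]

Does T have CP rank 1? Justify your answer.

No

The mode-3 unfolding of T (rows indexed by k, columns by (i,j) = (0,0), (0,1), (1,0), (1,1)) is [[9, 6, 27, 18], [-3, 6, 6, -12]].
There the 2×2 minor on rows k ∈ {0, 1}, columns (i,j) ∈ {(0,0), (0,1)} is det [[9, 6], [-3, 6]] = 72 ≠ 0, so this unfolding has rank ≥ 2; CP rank is at least every unfolding rank, so rank(T) ≥ 2.
In particular rank(T) ≥ 2 > 1, so T is not rank-1.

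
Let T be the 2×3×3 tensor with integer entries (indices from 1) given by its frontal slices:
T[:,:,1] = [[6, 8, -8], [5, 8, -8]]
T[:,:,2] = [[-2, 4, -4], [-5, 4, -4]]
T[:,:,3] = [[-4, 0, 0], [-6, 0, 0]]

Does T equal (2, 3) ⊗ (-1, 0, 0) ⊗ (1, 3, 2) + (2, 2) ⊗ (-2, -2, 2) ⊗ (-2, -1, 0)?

Yes

Reconstruct entrywise from the claimed factors. For example, T[2,3,2] = -4 and Σₗ aₗ[2]bₗ[3]cₗ[2] = (3)·(0)·(3) + (2)·(2)·(-1) = -4; checking all 18 entries, every one matches. The claim holds.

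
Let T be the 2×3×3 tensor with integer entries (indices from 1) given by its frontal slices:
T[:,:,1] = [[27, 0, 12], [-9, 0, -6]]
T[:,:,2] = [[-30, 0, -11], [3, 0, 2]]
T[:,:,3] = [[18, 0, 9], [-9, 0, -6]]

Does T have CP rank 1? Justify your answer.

The mode-1 unfolding of T (rows indexed by i, columns by (j,k) = (1,1), (1,2), (1,3), (2,1), (2,2), (2,3), (3,1), (3,2), (3,3)) is [[27, -30, 18, 0, 0, 0, 12, -11, 9], [-9, 3, -9, 0, 0, 0, -6, 2, -6]].
There the 2×2 minor on rows i ∈ {1, 2}, columns (j,k) ∈ {(1,1), (1,2)} is det [[27, -30], [-9, 3]] = -189 ≠ 0, so this unfolding has rank ≥ 2; CP rank is at least every unfolding rank, so rank(T) ≥ 2.
In particular rank(T) ≥ 2 > 1, so T is not rank-1.

No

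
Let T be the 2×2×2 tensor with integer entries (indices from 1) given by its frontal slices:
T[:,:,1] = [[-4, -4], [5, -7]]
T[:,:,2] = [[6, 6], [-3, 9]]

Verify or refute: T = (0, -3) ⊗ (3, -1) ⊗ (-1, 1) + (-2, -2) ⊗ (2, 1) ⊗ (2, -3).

Reconstruct entry (1,1,1) from the claimed factors: Σₗ aₗ[1]bₗ[1]cₗ[1] = (0)·(3)·(-1) + (-2)·(2)·(2) = -8, but T[1,1,1] = -4. The claim is false.

No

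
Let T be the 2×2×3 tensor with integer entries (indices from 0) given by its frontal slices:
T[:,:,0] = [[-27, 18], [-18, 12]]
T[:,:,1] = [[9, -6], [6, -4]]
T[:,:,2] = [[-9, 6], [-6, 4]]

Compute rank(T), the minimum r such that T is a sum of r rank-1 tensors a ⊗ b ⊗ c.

Lower bound: T ≠ 0 (e.g. T[0,0,0] = -27), so rank(T) ≥ 1.
Upper bound: the mode-1 fibre T[:,0,0] = [-27, -18] gives a = [3, 2] (primitive direction); the mode-2 fibre T[0,:,0] = [-27, 18] gives b = [3, -2]; then c[k] = T[0,0,k] / (a[0]·b[0]) = [-27, 9, -9] / 9 = [-3, 1, -1].
Expanding [3, 2] ⊗ [3, -2] ⊗ [-3, 1, -1] reproduces all 12 entries of T, so T = [3, 2] ⊗ [3, -2] ⊗ [-3, 1, -1] and rank(T) ≤ 1.
These bounds meet, so rank(T) = 1.

1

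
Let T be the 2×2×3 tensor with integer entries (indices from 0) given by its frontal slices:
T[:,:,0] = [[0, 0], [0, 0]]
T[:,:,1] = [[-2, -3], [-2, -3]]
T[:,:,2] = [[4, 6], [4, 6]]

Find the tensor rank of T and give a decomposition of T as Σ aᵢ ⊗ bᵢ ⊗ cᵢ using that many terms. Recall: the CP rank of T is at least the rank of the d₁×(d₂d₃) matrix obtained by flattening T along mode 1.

Lower bound: T ≠ 0 (e.g. T[0,0,1] = -2), so rank(T) ≥ 1.
Upper bound: if T = a ⊗ b ⊗ c then every fibre of T is a multiple of the corresponding factor, so read the factors off the fibres through the nonzero entry T[0,0,1] = -2.
The mode-1 fibre T[:,0,1] = [-2, -2] gives a = (1, 1) (primitive direction); the mode-2 fibre T[0,:,1] = [-2, -3] gives b = (2, 3); then c[k] = T[0,0,k] / (a[0]·b[0]) = [0, -2, 4] / 2 = (0, -1, 2).
Expanding (1, 1) ⊗ (2, 3) ⊗ (0, -1, 2) reproduces all 12 entries of T, so T = (1, 1) ⊗ (2, 3) ⊗ (0, -1, 2) and rank(T) ≤ 1.
These bounds meet, so rank(T) = 1.

rank(T) = 1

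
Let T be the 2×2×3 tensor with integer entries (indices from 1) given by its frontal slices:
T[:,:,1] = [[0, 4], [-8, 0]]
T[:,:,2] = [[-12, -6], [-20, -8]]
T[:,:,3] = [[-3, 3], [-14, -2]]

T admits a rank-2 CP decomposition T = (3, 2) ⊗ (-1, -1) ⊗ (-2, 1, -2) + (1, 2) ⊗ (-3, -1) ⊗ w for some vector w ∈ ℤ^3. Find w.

w = (2, 3, 3)

Subtract the known terms from T to get the rank-1 residual R = (1, 2) ⊗ (-3, -1) ⊗ w, so R[i,j,k] = a[i]·b[j]·w[k]. Pick indices with nonzero a[1]·b[1] = (1)·(-3) = -3. Only the fibre through (1,1,·) is needed: R[1,1,:] = T[1,1,:] − Σₗ aₗ[1]bₗ[1]cₗ = [0, -12, -3] − (3)·(-1)·(-2, 1, -2) = [-6, -9, -9]. Then w[k] = R[1,1,k] / -3 for each k, giving w = [-6, -9, -9] / -3 = (2, 3, 3).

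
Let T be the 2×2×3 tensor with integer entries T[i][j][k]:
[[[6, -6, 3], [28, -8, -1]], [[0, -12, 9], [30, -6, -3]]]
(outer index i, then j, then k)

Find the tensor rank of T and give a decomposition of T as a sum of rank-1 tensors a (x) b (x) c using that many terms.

rank(T) = 2

Lower bound: the mode-1 unfolding of T (rows indexed by i, columns by (j,k) = (0,0), (0,1), (0,2), (1,0), (1,1), (1,2)) is [[6, -6, 3, 28, -8, -1], [0, -12, 9, 30, -6, -3]].
There the 2×2 minor on rows i ∈ {0, 1}, columns (j,k) ∈ {(0,0), (0,1)} is det [[6, -6], [0, -12]] = -72 ≠ 0, so this unfolding has rank ≥ 2; CP rank is at least every unfolding rank, so rank(T) ≥ 2. (Unfolding ranks only ever bound the CP rank from below — rank(T) can be strictly larger than all of them — so the matching upper bound has to come from an explicit 2-term decomposition.)
Upper bound — finding two terms. Write S_k = T[:,:,k] for the frontal slices: S₀ = [[6, 28], [0, 30]], S₁ = [[-6, -8], [-12, -6]], S₂ = [[3, -1], [9, -3]].
If T = a₁ (x) b₁ (x) c₁ + a₂ (x) b₂ (x) c₂ then each S_k = c₁[k]·a₁b₁ᵀ + c₂[k]·a₂b₂ᵀ. S₀ and S₁ are linearly independent, so a₁b₁ᵀ and a₂b₂ᵀ must span the same plane of matrices: they are the rank-1 matrices of the form x·S₀ + y·S₁.
det(x·S₀ + y·S₁) is 180·x² + 120·xy − 60·y² = 60·(3·x − y)(x + y), vanishing at (x:y) = (1:3) and (1:-1).
M₁ = S₀ + 3·S₁ = [[-12, 4], [-36, 12]] = (-4)·(1, 3)(3, -1)ᵀ and M₂ = S₀ − S₁ = [[12, 36], [12, 36]] = 12·(1, 1)(1, 3)ᵀ, so take a₁ = (1, 3), b₁ = (3, -1), a₂ = (1, 1), b₂ = (1, 3).
Each slice is an integer combination of E₁ = a₁b₁ᵀ and E₂ = a₂b₂ᵀ: S₀ = −E₁ + 9·E₂, S₁ = −E₁ − 3·E₂, S₂ = E₁; reading off coefficients, c₁ = (-1, -1, 1) and c₂ = (9, -3, 0).
Hence T = (1, 3) (x) (3, -1) (x) (-1, -1, 1) + (1, 1) (x) (1, 3) (x) (9, -3, 0), so rank(T) ≤ 2.
These bounds meet, so rank(T) = 2.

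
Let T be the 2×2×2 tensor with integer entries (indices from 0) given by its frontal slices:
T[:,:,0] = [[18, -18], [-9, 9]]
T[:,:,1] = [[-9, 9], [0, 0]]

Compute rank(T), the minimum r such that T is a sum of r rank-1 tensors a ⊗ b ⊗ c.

2

Lower bound: the mode-3 unfolding of T (rows indexed by k, columns by (i,j) = (0,0), (0,1), (1,0), (1,1)) is [[18, -18, -9, 9], [-9, 9, 0, 0]].
There the 2×2 minor on rows k ∈ {0, 1}, columns (i,j) ∈ {(0,0), (1,0)} is det [[18, -9], [-9, 0]] = -81 ≠ 0, so this unfolding has rank ≥ 2; CP rank is at least every unfolding rank, so rank(T) ≥ 2. (Unfolding ranks only ever bound the CP rank from below — rank(T) can be strictly larger than all of them — so the matching upper bound has to come from an explicit 2-term decomposition.)
Upper bound — finding two terms. Every mode-2 slice of T is a multiple of one matrix: T[:,j,:] = b[j]·M with b = [1, -1] and M = [[18, -9], [-9, 0]] (rows indexed by i, columns by k). So it suffices to write M as a sum of two rank-1 matrices.
Splitting M by its rows (i = 0, 1), M = [1, 0][18, -9]ᵀ + [0, 1][-9, 0]ᵀ.
Hence T = [1, 0] ⊗ [1, -1] ⊗ [18, -9] + [0, 1] ⊗ [1, -1] ⊗ [-9, 0], so rank(T) ≤ 2.
These bounds meet, so rank(T) = 2.
Check entry T[1,0,0] = -9: (0)·(1)·(18) + (1)·(1)·(-9) = -9.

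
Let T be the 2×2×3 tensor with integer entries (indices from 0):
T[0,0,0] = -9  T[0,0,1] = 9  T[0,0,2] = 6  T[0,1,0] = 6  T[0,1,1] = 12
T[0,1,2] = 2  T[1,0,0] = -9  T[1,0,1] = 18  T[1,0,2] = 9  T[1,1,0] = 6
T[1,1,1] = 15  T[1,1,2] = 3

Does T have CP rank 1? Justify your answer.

The mode-1 unfolding of T (rows indexed by i, columns by (j,k) = (0,0), (0,1), (0,2), (1,0), (1,1), (1,2)) is [[-9, 9, 6, 6, 12, 2], [-9, 18, 9, 6, 15, 3]].
There the 2×2 minor on rows i ∈ {0, 1}, columns (j,k) ∈ {(0,0), (0,1)} is det [[-9, 9], [-9, 18]] = -81 ≠ 0, so this unfolding has rank ≥ 2; CP rank is at least every unfolding rank, so rank(T) ≥ 2.
In particular rank(T) ≥ 2 > 1, so T is not rank-1.

No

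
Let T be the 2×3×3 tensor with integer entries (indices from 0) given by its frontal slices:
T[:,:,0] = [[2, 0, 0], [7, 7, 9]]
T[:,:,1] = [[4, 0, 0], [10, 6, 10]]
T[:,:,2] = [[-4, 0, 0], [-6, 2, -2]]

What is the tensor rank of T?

3

Lower bound: the mode-2 unfolding of T (rows indexed by j, columns by (i,k) = (0,0), (0,1), (0,2), (1,0), (1,1), (1,2)) is [[2, 4, -4, 7, 10, -6], [0, 0, 0, 7, 6, 2], [0, 0, 0, 9, 10, -2]].
There the 3×3 minor on rows j ∈ {0, 1, 2}, columns (i,k) ∈ {(0,0), (1,0), (1,1)} is det [[2, 7, 10], [0, 7, 6], [0, 9, 10]] = 32 ≠ 0, so this unfolding has rank ≥ 3; CP rank is at least every unfolding rank, so rank(T) ≥ 3. (Unfolding ranks only ever bound the CP rank from below — rank(T) can be strictly larger than all of them — so the matching upper bound has to come from an explicit 3-term decomposition.)
Upper bound: T is a sum of 3 rank-1 terms, T = [0, 1] ⊗ [1, 2, 2] ⊗ [4, 4, 0] + [1, 1] ⊗ [2, -1, 1] ⊗ [2, 4, -4] + [2, 1] ⊗ [1, -1, 1] ⊗ [-1, -2, 2] (one valid choice — decompositions are not unique — normalised so each a, b is primitive with positive first nonzero entry; check it by expanding all entries), so rank(T) ≤ 3.
These bounds meet, so rank(T) = 3.
Check entry T[0,1,0] = 0: (0)·(2)·(4) + (1)·(-1)·(2) + (2)·(-1)·(-1) = 0.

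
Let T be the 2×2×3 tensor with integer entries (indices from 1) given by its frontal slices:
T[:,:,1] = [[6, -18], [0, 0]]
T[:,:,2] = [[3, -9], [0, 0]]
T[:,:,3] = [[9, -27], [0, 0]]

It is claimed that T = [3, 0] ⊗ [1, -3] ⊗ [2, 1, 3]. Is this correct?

Yes

Reconstruct entrywise from the claimed factors. For example, T[2,1,3] = 0 and Σₗ aₗ[2]bₗ[1]cₗ[3] = (0)·(1)·(3) = 0; checking all 12 entries, every one matches. The claim holds.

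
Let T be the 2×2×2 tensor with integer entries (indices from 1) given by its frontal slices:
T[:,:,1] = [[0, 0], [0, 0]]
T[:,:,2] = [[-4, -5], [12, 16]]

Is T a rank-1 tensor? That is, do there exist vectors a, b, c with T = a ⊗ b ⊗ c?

No

The mode-1 unfolding of T (rows indexed by i, columns by (j,k) = (1,1), (1,2), (2,1), (2,2)) is [[0, -4, 0, -5], [0, 12, 0, 16]].
There the 2×2 minor on rows i ∈ {1, 2}, columns (j,k) ∈ {(1,2), (2,2)} is det [[-4, -5], [12, 16]] = -4 ≠ 0, so this unfolding has rank ≥ 2; CP rank is at least every unfolding rank, so rank(T) ≥ 2.
In particular rank(T) ≥ 2 > 1, so T is not rank-1.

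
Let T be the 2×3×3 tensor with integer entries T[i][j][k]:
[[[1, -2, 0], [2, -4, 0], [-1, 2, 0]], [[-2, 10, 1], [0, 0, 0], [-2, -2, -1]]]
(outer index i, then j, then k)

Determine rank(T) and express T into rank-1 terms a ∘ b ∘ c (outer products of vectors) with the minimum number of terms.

rank(T) = 3

Lower bound: the mode-2 unfolding of T (rows indexed by j, columns by (i,k) = (0,0), (0,1), (0,2), (1,0), (1,1), (1,2)) is [[1, -2, 0, -2, 10, 1], [2, -4, 0, 0, 0, 0], [-1, 2, 0, -2, -2, -1]].
There the 3×3 minor on rows j ∈ {0, 1, 2}, columns (i,k) ∈ {(0,0), (1,0), (1,1)} is det [[1, -2, 10], [2, 0, 0], [-1, -2, -2]] = -48 ≠ 0, so this unfolding has rank ≥ 3; CP rank is at least every unfolding rank, so rank(T) ≥ 3. (Unfolding ranks only ever bound the CP rank from below — rank(T) can be strictly larger than all of them — so the matching upper bound has to come from an explicit 3-term decomposition.)
Upper bound: T is a sum of 3 rank-1 terms, T = [0, 1] ∘ [1, -2, 1] ∘ [-2, 4, 0] + [0, 1] ∘ [1, 0, -1] ∘ [2, 2, 1] + [1, -2] ∘ [1, 2, -1] ∘ [1, -2, 0] (one valid choice — decompositions are not unique — normalised so each a, b is primitive with positive first nonzero entry; check it by expanding all entries), so rank(T) ≤ 3.
These bounds meet, so rank(T) = 3.
Check entry T[1,0,1] = 10: (1)·(1)·(4) + (1)·(1)·(2) + (-2)·(1)·(-2) = 10.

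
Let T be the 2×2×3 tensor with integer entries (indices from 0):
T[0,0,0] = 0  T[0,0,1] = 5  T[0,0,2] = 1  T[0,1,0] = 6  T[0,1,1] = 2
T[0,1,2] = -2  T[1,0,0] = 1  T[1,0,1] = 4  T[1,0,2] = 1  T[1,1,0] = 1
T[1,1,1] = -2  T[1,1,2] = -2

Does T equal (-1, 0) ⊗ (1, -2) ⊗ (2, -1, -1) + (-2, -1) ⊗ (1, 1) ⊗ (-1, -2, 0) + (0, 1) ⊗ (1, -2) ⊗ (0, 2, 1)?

Reconstruct entrywise from the claimed factors. For example, T[0,1,1] = 2 and Σₗ aₗ[0]bₗ[1]cₗ[1] = (-1)·(-2)·(-1) + (-2)·(1)·(-2) + (0)·(-2)·(2) = 2; checking all 12 entries, every one matches. The claim holds.

Yes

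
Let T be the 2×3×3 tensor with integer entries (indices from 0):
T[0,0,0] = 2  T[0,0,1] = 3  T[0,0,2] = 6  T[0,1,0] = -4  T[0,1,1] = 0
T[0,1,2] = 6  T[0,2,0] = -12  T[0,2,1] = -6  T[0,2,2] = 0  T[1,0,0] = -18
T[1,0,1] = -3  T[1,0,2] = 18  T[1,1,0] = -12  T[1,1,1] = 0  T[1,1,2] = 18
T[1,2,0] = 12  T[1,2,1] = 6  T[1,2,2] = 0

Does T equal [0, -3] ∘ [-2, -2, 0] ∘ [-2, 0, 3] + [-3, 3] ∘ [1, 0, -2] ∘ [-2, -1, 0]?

Reconstruct entry (0,0,0) from the claimed factors: Σₗ aₗ[0]bₗ[0]cₗ[0] = (0)·(-2)·(-2) + (-3)·(1)·(-2) = 6, but T[0,0,0] = 2. The claim is false.

No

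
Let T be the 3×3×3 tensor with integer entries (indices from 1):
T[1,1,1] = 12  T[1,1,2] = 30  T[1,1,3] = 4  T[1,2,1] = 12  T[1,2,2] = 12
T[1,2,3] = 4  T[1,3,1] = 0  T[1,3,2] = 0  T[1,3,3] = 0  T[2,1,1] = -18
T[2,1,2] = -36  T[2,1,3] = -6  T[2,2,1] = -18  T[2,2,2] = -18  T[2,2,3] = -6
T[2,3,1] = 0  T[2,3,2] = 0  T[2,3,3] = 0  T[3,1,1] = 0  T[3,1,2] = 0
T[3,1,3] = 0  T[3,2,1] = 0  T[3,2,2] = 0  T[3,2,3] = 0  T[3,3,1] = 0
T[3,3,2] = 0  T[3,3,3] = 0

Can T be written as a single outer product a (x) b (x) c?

The mode-1 unfolding of T (rows indexed by i, columns by (j,k) = (1,1), (1,2), (1,3), (2,1), (2,2), (2,3), (3,1), (3,2), (3,3)) is [[12, 30, 4, 12, 12, 4, 0, 0, 0], [-18, -36, -6, -18, -18, -6, 0, 0, 0], [0, 0, 0, 0, 0, 0, 0, 0, 0]].
There the 2×2 minor on rows i ∈ {1, 2}, columns (j,k) ∈ {(1,1), (1,2)} is det [[12, 30], [-18, -36]] = 108 ≠ 0, so this unfolding has rank ≥ 2; CP rank is at least every unfolding rank, so rank(T) ≥ 2.
In particular rank(T) ≥ 2 > 1, so T is not rank-1.

No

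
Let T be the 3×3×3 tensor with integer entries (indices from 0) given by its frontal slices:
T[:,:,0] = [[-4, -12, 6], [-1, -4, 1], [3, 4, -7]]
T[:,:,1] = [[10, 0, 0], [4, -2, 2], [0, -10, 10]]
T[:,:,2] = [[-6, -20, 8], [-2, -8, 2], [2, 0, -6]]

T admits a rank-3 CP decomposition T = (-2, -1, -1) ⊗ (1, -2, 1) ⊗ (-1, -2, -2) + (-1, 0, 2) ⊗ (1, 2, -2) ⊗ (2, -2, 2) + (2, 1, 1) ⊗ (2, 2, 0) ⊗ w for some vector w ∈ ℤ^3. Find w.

w = (-1, 1, -2)

Subtract the known terms from T to get the rank-1 residual R = (2, 1, 1) ⊗ (2, 2, 0) ⊗ w, so R[i,j,k] = a[i]·b[j]·w[k]. Pick indices with nonzero a[0]·b[0] = (2)·(2) = 4. Only the fibre through (0,0,·) is needed: R[0,0,:] = T[0,0,:] − Σₗ aₗ[0]bₗ[0]cₗ = [-4, 10, -6] − (-2)·(1)·(-1, -2, -2) − (-1)·(1)·(2, -2, 2) = [-4, 4, -8]. Then w[k] = R[0,0,k] / 4 for each k, giving w = [-4, 4, -8] / 4 = (-1, 1, -2).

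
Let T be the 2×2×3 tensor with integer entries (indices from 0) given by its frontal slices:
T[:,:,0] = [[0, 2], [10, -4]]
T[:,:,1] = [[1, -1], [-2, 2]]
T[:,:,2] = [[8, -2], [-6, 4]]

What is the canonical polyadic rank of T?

3

Lower bound: the mode-3 unfolding of T (rows indexed by k, columns by (i,j) = (0,0), (0,1), (1,0), (1,1)) is [[0, 2, 10, -4], [1, -1, -2, 2], [8, -2, -6, 4]].
There the 3×3 minor on rows k ∈ {0, 1, 2}, columns (i,j) ∈ {(0,0), (0,1), (1,0)} is det [[0, 2, 10], [1, -1, -2], [8, -2, -6]] = 40 ≠ 0, so this unfolding has rank ≥ 3; CP rank is at least every unfolding rank, so rank(T) ≥ 3. (Flattening ranks never certify an upper bound on CP rank; for that we must actually write T with 3 rank-1 terms.)
Upper bound: T is a sum of 3 rank-1 terms, T = [1, -2] (x) [1, -1] (x) [-2, 1, 2] + [1, -2] (x) [1, 0] (x) [-2, 0, 2] + [2, 1] (x) [1, 0] (x) [2, 0, 2] (written with every a and b primitive with positive leading entry and the scale carried by c; CP decompositions are not unique, and this one is verified by expanding entrywise), so rank(T) ≤ 3.
These bounds meet, so rank(T) = 3.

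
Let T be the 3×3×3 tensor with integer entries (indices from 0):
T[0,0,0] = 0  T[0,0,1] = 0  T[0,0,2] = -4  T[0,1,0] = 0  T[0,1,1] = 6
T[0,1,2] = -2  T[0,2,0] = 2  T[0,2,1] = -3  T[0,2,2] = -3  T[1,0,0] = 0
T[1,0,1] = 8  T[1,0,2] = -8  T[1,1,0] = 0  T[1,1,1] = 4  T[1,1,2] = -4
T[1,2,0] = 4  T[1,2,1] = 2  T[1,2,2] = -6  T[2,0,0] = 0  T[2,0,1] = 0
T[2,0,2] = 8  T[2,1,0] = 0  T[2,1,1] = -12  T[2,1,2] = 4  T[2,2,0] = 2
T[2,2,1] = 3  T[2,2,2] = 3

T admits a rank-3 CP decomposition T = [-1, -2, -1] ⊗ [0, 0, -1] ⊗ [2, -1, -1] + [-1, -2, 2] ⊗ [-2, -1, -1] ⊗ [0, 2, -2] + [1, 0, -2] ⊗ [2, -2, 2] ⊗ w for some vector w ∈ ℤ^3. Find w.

Subtract the known terms from T to get the rank-1 residual R = [1, 0, -2] ⊗ [2, -2, 2] ⊗ w, so R[i,j,k] = a[i]·b[j]·w[k]. Pick indices with nonzero a[0]·b[0] = (1)·(2) = 2. Only the fibre through (0,0,·) is needed: R[0,0,:] = T[0,0,:] − Σₗ aₗ[0]bₗ[0]cₗ = [0, 0, -4] − (-1)·(0)·[2, -1, -1] − (-1)·(-2)·[0, 2, -2] = [0, -4, 0]. Then w[k] = R[0,0,k] / 2 for each k, giving w = [0, -4, 0] / 2 = [0, -2, 0].

w = [0, -2, 0]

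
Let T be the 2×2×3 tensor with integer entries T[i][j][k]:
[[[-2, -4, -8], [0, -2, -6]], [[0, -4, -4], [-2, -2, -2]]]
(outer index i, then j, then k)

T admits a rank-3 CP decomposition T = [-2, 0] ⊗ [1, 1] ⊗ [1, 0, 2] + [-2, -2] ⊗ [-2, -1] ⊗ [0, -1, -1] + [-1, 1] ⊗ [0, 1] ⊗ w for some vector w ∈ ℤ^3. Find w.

Subtract the known terms from T to get the rank-1 residual R = [-1, 1] ⊗ [0, 1] ⊗ w, so R[i,j,k] = a[i]·b[j]·w[k]. Pick indices with nonzero a[0]·b[1] = (-1)·(1) = -1. Only the fibre through (0,1,·) is needed: R[0,1,:] = T[0,1,:] − Σₗ aₗ[0]bₗ[1]cₗ = [0, -2, -6] − (-2)·(1)·[1, 0, 2] − (-2)·(-1)·[0, -1, -1] = [2, 0, 0]. Then w[k] = R[0,1,k] / -1 for each k, giving w = [2, 0, 0] / -1 = [-2, 0, 0].

w = [-2, 0, 0]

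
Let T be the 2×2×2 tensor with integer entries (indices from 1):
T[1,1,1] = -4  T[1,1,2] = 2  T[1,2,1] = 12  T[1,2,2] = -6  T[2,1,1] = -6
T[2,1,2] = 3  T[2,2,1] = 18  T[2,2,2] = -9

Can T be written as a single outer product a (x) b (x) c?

Yes

If T = a (x) b (x) c then every fibre of T is a multiple of the corresponding factor, so read the factors off the fibres through the nonzero entry T[1,1,1] = -4.
The mode-1 fibre T[:,1,1] = [-4, -6] gives a = (2, 3) (primitive direction); the mode-2 fibre T[1,:,1] = [-4, 12] gives b = (1, -3); then c[k] = T[1,1,k] / (a[1]·b[1]) = [-4, 2] / 2 = (-2, 1).
Expanding (2, 3) (x) (1, -3) (x) (-2, 1) reproduces all 8 entries of T, so T = (2, 3) (x) (1, -3) (x) (-2, 1) and rank(T) ≤ 1.
Equivalently every frontal slice T[:,:,k] is c[k] times the rank-1 matrix (2, 3) (x) (1, -3). So T has rank 1 (it is nonzero).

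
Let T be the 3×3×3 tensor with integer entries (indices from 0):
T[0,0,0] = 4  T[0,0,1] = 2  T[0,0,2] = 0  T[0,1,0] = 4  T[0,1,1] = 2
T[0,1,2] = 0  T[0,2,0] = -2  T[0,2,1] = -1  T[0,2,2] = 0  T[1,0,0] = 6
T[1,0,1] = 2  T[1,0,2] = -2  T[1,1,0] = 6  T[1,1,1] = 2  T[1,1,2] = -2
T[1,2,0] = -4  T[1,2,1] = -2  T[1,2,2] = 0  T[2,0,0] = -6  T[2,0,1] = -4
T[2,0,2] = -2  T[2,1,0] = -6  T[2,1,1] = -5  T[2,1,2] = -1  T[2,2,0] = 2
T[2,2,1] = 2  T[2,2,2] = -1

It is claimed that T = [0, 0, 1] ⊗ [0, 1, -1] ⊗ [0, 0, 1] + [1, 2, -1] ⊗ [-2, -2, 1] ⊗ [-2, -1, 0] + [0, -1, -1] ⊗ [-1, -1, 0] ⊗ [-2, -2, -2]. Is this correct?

Reconstruct entry (2,1,1) from the claimed factors: Σₗ aₗ[2]bₗ[1]cₗ[1] = (1)·(1)·(0) + (-1)·(-2)·(-1) + (-1)·(-1)·(-2) = -4, but T[2,1,1] = -5. The claim is false.

No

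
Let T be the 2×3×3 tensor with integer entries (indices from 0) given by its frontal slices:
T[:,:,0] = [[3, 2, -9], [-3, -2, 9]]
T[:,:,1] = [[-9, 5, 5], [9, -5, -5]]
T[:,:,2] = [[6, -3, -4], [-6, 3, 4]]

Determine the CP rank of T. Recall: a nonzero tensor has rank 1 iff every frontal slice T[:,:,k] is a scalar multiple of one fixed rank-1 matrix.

Lower bound: the mode-2 unfolding of T (rows indexed by j, columns by (i,k) = (0,0), (0,1), (0,2), (1,0), (1,1), (1,2)) is [[3, -9, 6, -3, 9, -6], [2, 5, -3, -2, -5, 3], [-9, 5, -4, 9, -5, 4]].
There the 2×2 minor on rows j ∈ {0, 1}, columns (i,k) ∈ {(0,0), (0,1)} is det [[3, -9], [2, 5]] = 33 ≠ 0, so this unfolding has rank ≥ 2; CP rank is at least every unfolding rank, so rank(T) ≥ 2. (This is only a lower bound: in general the CP rank may exceed every unfolding rank, so we still need to exhibit 2 rank-1 terms summing to T.)
Upper bound — finding two terms. Every mode-1 slice of T is a multiple of one matrix: T[i,:,:] = a[i]·M with a = [1, -1] and M = [[3, -9, 6], [2, 5, -3], [-9, 5, -4]] (rows indexed by j, columns by k). So it suffices to write M as a sum of two rank-1 matrices.
The columns of M satisfy (column 0) = 7·(column 1) + 11·(column 2), so splitting by columns, M = [-9, 5, 5][7, 1, 0]ᵀ + [6, -3, -4][11, 0, 1]ᵀ.
Hence T = [1, -1] ∘ [-9, 5, 5] ∘ [7, 1, 0] + [1, -1] ∘ [6, -3, -4] ∘ [11, 0, 1], so rank(T) ≤ 2.
These bounds meet, so rank(T) = 2.
Check entry T[1,2,2] = 4: (-1)·(5)·(0) + (-1)·(-4)·(1) = 4.

2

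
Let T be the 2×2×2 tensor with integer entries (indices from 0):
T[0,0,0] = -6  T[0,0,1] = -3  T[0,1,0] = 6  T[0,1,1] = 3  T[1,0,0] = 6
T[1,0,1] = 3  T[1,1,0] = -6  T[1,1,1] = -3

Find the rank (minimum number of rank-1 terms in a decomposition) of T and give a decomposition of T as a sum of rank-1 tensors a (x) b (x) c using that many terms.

rank(T) = 1

Lower bound: T ≠ 0 (e.g. T[0,0,0] = -6), so rank(T) ≥ 1.
Upper bound: if T = a (x) b (x) c then every fibre of T is a multiple of the corresponding factor, so read the factors off the fibres through the nonzero entry T[0,0,0] = -6.
The mode-1 fibre T[:,0,0] = [-6, 6] gives a = [1, -1] (primitive direction); the mode-2 fibre T[0,:,0] = [-6, 6] gives b = [1, -1]; then c[k] = T[0,0,k] / (a[0]·b[0]) = [-6, -3] / 1 = [-6, -3].
Expanding [1, -1] (x) [1, -1] (x) [-6, -3] reproduces all 8 entries of T, so T = [1, -1] (x) [1, -1] (x) [-6, -3] and rank(T) ≤ 1.
These bounds meet, so rank(T) = 1.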